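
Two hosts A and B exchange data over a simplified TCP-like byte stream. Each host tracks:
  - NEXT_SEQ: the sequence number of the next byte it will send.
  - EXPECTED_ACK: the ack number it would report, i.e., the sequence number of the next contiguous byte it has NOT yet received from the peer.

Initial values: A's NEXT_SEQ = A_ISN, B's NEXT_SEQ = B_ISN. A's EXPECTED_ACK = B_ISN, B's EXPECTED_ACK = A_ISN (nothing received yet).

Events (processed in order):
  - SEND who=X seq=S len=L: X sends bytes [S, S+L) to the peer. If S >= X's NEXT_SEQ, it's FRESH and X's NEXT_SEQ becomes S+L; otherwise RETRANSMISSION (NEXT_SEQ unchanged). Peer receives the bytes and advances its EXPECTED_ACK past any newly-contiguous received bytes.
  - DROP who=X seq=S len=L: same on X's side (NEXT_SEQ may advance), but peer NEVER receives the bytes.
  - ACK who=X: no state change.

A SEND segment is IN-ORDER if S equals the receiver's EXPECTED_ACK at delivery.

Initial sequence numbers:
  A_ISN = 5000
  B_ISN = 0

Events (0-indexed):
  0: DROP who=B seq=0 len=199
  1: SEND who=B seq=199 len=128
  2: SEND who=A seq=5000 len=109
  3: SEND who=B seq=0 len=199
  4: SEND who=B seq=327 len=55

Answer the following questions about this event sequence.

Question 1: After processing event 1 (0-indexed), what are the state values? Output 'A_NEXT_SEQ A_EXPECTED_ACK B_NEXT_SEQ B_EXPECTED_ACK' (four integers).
After event 0: A_seq=5000 A_ack=0 B_seq=199 B_ack=5000
After event 1: A_seq=5000 A_ack=0 B_seq=327 B_ack=5000

5000 0 327 5000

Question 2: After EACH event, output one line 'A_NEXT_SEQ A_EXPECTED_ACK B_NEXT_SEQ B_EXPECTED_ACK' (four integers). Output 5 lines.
5000 0 199 5000
5000 0 327 5000
5109 0 327 5109
5109 327 327 5109
5109 382 382 5109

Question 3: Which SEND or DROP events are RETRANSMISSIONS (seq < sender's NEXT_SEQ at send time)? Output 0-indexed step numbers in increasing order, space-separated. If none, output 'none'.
Answer: 3

Derivation:
Step 0: DROP seq=0 -> fresh
Step 1: SEND seq=199 -> fresh
Step 2: SEND seq=5000 -> fresh
Step 3: SEND seq=0 -> retransmit
Step 4: SEND seq=327 -> fresh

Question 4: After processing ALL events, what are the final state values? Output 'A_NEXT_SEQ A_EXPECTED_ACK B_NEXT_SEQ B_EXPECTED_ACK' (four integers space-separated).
After event 0: A_seq=5000 A_ack=0 B_seq=199 B_ack=5000
After event 1: A_seq=5000 A_ack=0 B_seq=327 B_ack=5000
After event 2: A_seq=5109 A_ack=0 B_seq=327 B_ack=5109
After event 3: A_seq=5109 A_ack=327 B_seq=327 B_ack=5109
After event 4: A_seq=5109 A_ack=382 B_seq=382 B_ack=5109

Answer: 5109 382 382 5109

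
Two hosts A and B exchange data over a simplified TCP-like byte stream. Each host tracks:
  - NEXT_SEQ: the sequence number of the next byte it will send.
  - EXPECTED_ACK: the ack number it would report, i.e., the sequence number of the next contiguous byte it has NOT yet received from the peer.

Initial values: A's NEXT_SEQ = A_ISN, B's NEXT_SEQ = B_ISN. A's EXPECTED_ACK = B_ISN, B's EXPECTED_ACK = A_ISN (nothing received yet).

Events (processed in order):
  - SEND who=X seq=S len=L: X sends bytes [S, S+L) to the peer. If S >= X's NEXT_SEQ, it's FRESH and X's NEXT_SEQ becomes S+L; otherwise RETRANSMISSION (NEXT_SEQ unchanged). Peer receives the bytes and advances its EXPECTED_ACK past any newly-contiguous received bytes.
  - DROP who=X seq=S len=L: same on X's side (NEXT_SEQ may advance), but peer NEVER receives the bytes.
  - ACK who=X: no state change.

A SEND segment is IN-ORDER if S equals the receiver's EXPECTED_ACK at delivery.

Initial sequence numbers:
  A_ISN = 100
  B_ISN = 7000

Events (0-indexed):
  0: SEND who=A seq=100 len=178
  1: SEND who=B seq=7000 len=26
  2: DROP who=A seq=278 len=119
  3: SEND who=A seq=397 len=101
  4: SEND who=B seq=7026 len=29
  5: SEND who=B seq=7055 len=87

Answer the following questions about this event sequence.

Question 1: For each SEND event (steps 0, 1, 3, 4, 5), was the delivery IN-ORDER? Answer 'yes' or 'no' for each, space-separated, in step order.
Step 0: SEND seq=100 -> in-order
Step 1: SEND seq=7000 -> in-order
Step 3: SEND seq=397 -> out-of-order
Step 4: SEND seq=7026 -> in-order
Step 5: SEND seq=7055 -> in-order

Answer: yes yes no yes yes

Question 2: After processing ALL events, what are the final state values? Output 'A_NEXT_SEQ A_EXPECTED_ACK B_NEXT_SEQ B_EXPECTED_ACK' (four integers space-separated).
After event 0: A_seq=278 A_ack=7000 B_seq=7000 B_ack=278
After event 1: A_seq=278 A_ack=7026 B_seq=7026 B_ack=278
After event 2: A_seq=397 A_ack=7026 B_seq=7026 B_ack=278
After event 3: A_seq=498 A_ack=7026 B_seq=7026 B_ack=278
After event 4: A_seq=498 A_ack=7055 B_seq=7055 B_ack=278
After event 5: A_seq=498 A_ack=7142 B_seq=7142 B_ack=278

Answer: 498 7142 7142 278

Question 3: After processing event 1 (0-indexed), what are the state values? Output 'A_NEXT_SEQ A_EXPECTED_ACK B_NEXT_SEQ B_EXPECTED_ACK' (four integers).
After event 0: A_seq=278 A_ack=7000 B_seq=7000 B_ack=278
After event 1: A_seq=278 A_ack=7026 B_seq=7026 B_ack=278

278 7026 7026 278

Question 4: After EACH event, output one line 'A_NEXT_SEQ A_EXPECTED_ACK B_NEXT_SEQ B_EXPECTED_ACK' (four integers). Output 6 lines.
278 7000 7000 278
278 7026 7026 278
397 7026 7026 278
498 7026 7026 278
498 7055 7055 278
498 7142 7142 278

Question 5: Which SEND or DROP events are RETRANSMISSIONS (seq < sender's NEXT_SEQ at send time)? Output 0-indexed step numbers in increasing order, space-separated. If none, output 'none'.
Answer: none

Derivation:
Step 0: SEND seq=100 -> fresh
Step 1: SEND seq=7000 -> fresh
Step 2: DROP seq=278 -> fresh
Step 3: SEND seq=397 -> fresh
Step 4: SEND seq=7026 -> fresh
Step 5: SEND seq=7055 -> fresh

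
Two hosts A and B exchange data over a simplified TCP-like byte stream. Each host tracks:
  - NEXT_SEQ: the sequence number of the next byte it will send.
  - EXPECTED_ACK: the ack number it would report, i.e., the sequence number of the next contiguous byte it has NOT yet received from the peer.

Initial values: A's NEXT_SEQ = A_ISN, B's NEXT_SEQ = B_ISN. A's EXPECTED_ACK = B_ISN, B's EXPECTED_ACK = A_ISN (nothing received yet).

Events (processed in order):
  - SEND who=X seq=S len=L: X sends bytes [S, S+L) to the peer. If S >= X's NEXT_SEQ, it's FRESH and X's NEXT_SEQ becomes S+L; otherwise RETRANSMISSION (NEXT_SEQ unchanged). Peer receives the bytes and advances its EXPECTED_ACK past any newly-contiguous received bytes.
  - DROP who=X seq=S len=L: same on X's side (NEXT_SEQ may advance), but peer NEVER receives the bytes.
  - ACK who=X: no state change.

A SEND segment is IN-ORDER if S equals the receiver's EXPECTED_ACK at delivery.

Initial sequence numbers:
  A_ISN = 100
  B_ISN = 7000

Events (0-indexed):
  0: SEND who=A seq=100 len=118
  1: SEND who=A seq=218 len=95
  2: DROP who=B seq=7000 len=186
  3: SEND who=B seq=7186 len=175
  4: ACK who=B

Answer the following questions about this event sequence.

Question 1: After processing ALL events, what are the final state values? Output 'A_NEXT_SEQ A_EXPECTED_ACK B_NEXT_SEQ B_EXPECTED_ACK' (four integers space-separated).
After event 0: A_seq=218 A_ack=7000 B_seq=7000 B_ack=218
After event 1: A_seq=313 A_ack=7000 B_seq=7000 B_ack=313
After event 2: A_seq=313 A_ack=7000 B_seq=7186 B_ack=313
After event 3: A_seq=313 A_ack=7000 B_seq=7361 B_ack=313
After event 4: A_seq=313 A_ack=7000 B_seq=7361 B_ack=313

Answer: 313 7000 7361 313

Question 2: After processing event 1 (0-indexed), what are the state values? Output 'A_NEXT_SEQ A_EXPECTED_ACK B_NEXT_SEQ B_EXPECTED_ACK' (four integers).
After event 0: A_seq=218 A_ack=7000 B_seq=7000 B_ack=218
After event 1: A_seq=313 A_ack=7000 B_seq=7000 B_ack=313

313 7000 7000 313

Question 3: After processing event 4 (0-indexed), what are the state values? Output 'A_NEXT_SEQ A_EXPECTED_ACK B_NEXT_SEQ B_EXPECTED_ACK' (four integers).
After event 0: A_seq=218 A_ack=7000 B_seq=7000 B_ack=218
After event 1: A_seq=313 A_ack=7000 B_seq=7000 B_ack=313
After event 2: A_seq=313 A_ack=7000 B_seq=7186 B_ack=313
After event 3: A_seq=313 A_ack=7000 B_seq=7361 B_ack=313
After event 4: A_seq=313 A_ack=7000 B_seq=7361 B_ack=313

313 7000 7361 313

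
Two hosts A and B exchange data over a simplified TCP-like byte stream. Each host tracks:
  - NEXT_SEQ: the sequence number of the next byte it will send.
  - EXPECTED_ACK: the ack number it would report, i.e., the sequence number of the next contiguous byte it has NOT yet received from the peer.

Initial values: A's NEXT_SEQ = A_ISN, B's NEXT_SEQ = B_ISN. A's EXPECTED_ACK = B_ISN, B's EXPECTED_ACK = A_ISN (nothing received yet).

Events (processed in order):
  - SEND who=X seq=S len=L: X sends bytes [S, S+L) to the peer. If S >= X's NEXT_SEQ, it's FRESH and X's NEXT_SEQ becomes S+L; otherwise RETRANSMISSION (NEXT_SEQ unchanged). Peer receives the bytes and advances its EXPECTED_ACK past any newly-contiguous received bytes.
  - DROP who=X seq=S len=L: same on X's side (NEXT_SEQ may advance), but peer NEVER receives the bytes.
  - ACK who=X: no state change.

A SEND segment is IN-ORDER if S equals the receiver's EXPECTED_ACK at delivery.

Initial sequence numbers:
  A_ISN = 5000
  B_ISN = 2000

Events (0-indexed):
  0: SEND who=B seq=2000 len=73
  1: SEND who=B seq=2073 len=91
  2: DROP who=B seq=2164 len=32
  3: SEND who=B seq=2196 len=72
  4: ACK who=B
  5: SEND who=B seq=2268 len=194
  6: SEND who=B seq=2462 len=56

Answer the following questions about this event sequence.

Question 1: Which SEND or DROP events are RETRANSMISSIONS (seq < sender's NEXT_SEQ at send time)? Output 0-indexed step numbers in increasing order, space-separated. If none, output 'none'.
Step 0: SEND seq=2000 -> fresh
Step 1: SEND seq=2073 -> fresh
Step 2: DROP seq=2164 -> fresh
Step 3: SEND seq=2196 -> fresh
Step 5: SEND seq=2268 -> fresh
Step 6: SEND seq=2462 -> fresh

Answer: none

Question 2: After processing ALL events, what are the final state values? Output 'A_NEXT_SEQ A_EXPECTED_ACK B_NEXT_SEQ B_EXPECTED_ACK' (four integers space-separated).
After event 0: A_seq=5000 A_ack=2073 B_seq=2073 B_ack=5000
After event 1: A_seq=5000 A_ack=2164 B_seq=2164 B_ack=5000
After event 2: A_seq=5000 A_ack=2164 B_seq=2196 B_ack=5000
After event 3: A_seq=5000 A_ack=2164 B_seq=2268 B_ack=5000
After event 4: A_seq=5000 A_ack=2164 B_seq=2268 B_ack=5000
After event 5: A_seq=5000 A_ack=2164 B_seq=2462 B_ack=5000
After event 6: A_seq=5000 A_ack=2164 B_seq=2518 B_ack=5000

Answer: 5000 2164 2518 5000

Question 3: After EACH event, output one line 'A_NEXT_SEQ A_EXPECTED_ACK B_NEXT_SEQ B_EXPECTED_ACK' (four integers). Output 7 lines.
5000 2073 2073 5000
5000 2164 2164 5000
5000 2164 2196 5000
5000 2164 2268 5000
5000 2164 2268 5000
5000 2164 2462 5000
5000 2164 2518 5000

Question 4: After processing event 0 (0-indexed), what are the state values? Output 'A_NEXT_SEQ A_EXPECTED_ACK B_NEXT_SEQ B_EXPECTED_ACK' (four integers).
After event 0: A_seq=5000 A_ack=2073 B_seq=2073 B_ack=5000

5000 2073 2073 5000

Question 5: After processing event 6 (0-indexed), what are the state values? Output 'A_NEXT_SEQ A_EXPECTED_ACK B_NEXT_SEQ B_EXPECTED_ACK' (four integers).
After event 0: A_seq=5000 A_ack=2073 B_seq=2073 B_ack=5000
After event 1: A_seq=5000 A_ack=2164 B_seq=2164 B_ack=5000
After event 2: A_seq=5000 A_ack=2164 B_seq=2196 B_ack=5000
After event 3: A_seq=5000 A_ack=2164 B_seq=2268 B_ack=5000
After event 4: A_seq=5000 A_ack=2164 B_seq=2268 B_ack=5000
After event 5: A_seq=5000 A_ack=2164 B_seq=2462 B_ack=5000
After event 6: A_seq=5000 A_ack=2164 B_seq=2518 B_ack=5000

5000 2164 2518 5000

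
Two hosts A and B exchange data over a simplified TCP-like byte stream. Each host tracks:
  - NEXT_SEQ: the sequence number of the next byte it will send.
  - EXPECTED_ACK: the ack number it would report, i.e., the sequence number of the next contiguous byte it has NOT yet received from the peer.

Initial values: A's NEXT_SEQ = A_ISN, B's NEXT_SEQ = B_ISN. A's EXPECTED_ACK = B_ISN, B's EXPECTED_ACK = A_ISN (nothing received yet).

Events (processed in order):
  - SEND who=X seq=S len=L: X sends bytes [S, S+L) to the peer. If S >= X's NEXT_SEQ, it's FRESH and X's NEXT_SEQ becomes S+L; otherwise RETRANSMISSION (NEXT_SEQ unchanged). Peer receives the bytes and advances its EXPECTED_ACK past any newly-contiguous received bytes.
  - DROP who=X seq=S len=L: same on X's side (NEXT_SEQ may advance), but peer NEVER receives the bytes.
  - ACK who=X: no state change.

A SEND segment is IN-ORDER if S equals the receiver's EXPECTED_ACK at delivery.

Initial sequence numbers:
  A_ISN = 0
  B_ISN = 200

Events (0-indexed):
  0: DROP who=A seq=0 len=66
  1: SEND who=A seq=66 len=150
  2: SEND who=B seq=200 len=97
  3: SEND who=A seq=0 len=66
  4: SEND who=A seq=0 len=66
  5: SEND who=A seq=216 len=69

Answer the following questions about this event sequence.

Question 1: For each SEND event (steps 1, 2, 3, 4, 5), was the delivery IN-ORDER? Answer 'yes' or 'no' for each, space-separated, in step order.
Answer: no yes yes no yes

Derivation:
Step 1: SEND seq=66 -> out-of-order
Step 2: SEND seq=200 -> in-order
Step 3: SEND seq=0 -> in-order
Step 4: SEND seq=0 -> out-of-order
Step 5: SEND seq=216 -> in-order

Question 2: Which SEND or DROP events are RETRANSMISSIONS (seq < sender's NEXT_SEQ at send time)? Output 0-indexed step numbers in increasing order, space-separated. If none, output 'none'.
Answer: 3 4

Derivation:
Step 0: DROP seq=0 -> fresh
Step 1: SEND seq=66 -> fresh
Step 2: SEND seq=200 -> fresh
Step 3: SEND seq=0 -> retransmit
Step 4: SEND seq=0 -> retransmit
Step 5: SEND seq=216 -> fresh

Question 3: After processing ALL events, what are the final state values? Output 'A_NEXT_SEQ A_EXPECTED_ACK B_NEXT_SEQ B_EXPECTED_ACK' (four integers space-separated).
Answer: 285 297 297 285

Derivation:
After event 0: A_seq=66 A_ack=200 B_seq=200 B_ack=0
After event 1: A_seq=216 A_ack=200 B_seq=200 B_ack=0
After event 2: A_seq=216 A_ack=297 B_seq=297 B_ack=0
After event 3: A_seq=216 A_ack=297 B_seq=297 B_ack=216
After event 4: A_seq=216 A_ack=297 B_seq=297 B_ack=216
After event 5: A_seq=285 A_ack=297 B_seq=297 B_ack=285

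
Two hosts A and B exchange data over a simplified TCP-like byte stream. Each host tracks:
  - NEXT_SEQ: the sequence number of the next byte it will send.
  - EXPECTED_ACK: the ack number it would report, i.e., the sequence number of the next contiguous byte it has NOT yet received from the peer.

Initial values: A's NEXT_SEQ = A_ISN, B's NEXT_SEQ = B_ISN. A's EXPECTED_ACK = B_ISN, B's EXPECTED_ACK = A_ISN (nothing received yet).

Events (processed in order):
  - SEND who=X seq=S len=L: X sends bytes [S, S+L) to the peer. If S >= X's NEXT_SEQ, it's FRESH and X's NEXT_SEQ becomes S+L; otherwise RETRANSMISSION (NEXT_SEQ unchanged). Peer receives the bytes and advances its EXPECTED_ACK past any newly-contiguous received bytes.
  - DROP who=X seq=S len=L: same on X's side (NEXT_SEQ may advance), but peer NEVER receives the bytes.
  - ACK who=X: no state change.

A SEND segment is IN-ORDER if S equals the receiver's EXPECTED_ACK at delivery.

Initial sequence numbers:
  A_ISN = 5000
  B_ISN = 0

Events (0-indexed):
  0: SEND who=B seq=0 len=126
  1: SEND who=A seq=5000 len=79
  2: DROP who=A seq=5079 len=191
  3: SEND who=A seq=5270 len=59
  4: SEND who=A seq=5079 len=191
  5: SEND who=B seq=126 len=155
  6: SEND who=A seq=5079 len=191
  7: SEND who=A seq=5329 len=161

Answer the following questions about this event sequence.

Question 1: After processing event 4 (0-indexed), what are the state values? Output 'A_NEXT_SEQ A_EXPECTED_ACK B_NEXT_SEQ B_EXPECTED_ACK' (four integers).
After event 0: A_seq=5000 A_ack=126 B_seq=126 B_ack=5000
After event 1: A_seq=5079 A_ack=126 B_seq=126 B_ack=5079
After event 2: A_seq=5270 A_ack=126 B_seq=126 B_ack=5079
After event 3: A_seq=5329 A_ack=126 B_seq=126 B_ack=5079
After event 4: A_seq=5329 A_ack=126 B_seq=126 B_ack=5329

5329 126 126 5329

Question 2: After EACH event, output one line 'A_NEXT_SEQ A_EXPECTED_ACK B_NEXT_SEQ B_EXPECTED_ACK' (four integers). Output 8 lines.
5000 126 126 5000
5079 126 126 5079
5270 126 126 5079
5329 126 126 5079
5329 126 126 5329
5329 281 281 5329
5329 281 281 5329
5490 281 281 5490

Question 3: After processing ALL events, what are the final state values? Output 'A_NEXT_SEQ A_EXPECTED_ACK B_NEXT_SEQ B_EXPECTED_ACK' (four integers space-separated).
Answer: 5490 281 281 5490

Derivation:
After event 0: A_seq=5000 A_ack=126 B_seq=126 B_ack=5000
After event 1: A_seq=5079 A_ack=126 B_seq=126 B_ack=5079
After event 2: A_seq=5270 A_ack=126 B_seq=126 B_ack=5079
After event 3: A_seq=5329 A_ack=126 B_seq=126 B_ack=5079
After event 4: A_seq=5329 A_ack=126 B_seq=126 B_ack=5329
After event 5: A_seq=5329 A_ack=281 B_seq=281 B_ack=5329
After event 6: A_seq=5329 A_ack=281 B_seq=281 B_ack=5329
After event 7: A_seq=5490 A_ack=281 B_seq=281 B_ack=5490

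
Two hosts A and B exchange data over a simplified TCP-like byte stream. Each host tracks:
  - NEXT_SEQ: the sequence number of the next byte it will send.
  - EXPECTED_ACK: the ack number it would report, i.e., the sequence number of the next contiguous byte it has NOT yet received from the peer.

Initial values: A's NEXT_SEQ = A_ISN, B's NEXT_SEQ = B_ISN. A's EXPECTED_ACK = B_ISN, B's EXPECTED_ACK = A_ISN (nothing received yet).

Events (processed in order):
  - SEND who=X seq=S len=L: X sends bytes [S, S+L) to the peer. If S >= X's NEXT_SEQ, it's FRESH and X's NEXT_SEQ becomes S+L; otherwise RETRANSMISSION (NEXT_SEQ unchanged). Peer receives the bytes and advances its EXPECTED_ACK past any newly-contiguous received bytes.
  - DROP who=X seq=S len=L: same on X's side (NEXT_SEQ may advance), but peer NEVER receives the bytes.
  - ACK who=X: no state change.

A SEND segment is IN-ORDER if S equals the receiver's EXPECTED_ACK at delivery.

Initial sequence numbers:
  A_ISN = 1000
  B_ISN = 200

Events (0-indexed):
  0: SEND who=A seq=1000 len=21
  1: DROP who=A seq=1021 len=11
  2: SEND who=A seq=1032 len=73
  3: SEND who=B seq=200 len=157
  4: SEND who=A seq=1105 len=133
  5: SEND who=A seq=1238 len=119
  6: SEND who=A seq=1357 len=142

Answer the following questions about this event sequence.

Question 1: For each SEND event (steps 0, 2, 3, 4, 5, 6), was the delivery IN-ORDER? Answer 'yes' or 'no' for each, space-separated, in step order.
Step 0: SEND seq=1000 -> in-order
Step 2: SEND seq=1032 -> out-of-order
Step 3: SEND seq=200 -> in-order
Step 4: SEND seq=1105 -> out-of-order
Step 5: SEND seq=1238 -> out-of-order
Step 6: SEND seq=1357 -> out-of-order

Answer: yes no yes no no no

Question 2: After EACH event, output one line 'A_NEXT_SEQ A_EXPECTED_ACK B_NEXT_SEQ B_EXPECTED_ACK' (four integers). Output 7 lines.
1021 200 200 1021
1032 200 200 1021
1105 200 200 1021
1105 357 357 1021
1238 357 357 1021
1357 357 357 1021
1499 357 357 1021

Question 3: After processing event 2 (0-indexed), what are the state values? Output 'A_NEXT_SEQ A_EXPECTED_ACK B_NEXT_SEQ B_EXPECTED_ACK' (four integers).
After event 0: A_seq=1021 A_ack=200 B_seq=200 B_ack=1021
After event 1: A_seq=1032 A_ack=200 B_seq=200 B_ack=1021
After event 2: A_seq=1105 A_ack=200 B_seq=200 B_ack=1021

1105 200 200 1021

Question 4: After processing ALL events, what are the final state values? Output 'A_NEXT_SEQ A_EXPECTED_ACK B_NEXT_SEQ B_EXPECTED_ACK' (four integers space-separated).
Answer: 1499 357 357 1021

Derivation:
After event 0: A_seq=1021 A_ack=200 B_seq=200 B_ack=1021
After event 1: A_seq=1032 A_ack=200 B_seq=200 B_ack=1021
After event 2: A_seq=1105 A_ack=200 B_seq=200 B_ack=1021
After event 3: A_seq=1105 A_ack=357 B_seq=357 B_ack=1021
After event 4: A_seq=1238 A_ack=357 B_seq=357 B_ack=1021
After event 5: A_seq=1357 A_ack=357 B_seq=357 B_ack=1021
After event 6: A_seq=1499 A_ack=357 B_seq=357 B_ack=1021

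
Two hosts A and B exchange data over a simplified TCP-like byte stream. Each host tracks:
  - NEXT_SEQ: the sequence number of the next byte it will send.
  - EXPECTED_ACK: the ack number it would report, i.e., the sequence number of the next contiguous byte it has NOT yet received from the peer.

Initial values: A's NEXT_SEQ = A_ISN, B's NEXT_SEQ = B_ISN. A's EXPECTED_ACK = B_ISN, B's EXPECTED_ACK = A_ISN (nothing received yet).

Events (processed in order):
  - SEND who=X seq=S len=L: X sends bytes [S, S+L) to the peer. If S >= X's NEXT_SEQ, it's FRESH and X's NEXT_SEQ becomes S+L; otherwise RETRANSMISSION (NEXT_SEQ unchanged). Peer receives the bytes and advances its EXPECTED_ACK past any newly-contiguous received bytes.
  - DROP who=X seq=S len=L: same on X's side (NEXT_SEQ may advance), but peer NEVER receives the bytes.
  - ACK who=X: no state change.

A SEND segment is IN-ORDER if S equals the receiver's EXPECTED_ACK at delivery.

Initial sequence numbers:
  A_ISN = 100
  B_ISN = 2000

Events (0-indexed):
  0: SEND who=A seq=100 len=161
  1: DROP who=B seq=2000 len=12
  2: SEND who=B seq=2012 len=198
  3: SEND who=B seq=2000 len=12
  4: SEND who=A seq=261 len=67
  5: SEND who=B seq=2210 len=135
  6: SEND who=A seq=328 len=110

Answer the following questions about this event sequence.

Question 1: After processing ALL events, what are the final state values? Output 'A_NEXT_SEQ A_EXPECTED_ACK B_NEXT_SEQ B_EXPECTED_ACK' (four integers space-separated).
Answer: 438 2345 2345 438

Derivation:
After event 0: A_seq=261 A_ack=2000 B_seq=2000 B_ack=261
After event 1: A_seq=261 A_ack=2000 B_seq=2012 B_ack=261
After event 2: A_seq=261 A_ack=2000 B_seq=2210 B_ack=261
After event 3: A_seq=261 A_ack=2210 B_seq=2210 B_ack=261
After event 4: A_seq=328 A_ack=2210 B_seq=2210 B_ack=328
After event 5: A_seq=328 A_ack=2345 B_seq=2345 B_ack=328
After event 6: A_seq=438 A_ack=2345 B_seq=2345 B_ack=438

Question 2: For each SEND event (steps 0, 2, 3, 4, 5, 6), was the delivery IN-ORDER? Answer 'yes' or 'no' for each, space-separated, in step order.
Step 0: SEND seq=100 -> in-order
Step 2: SEND seq=2012 -> out-of-order
Step 3: SEND seq=2000 -> in-order
Step 4: SEND seq=261 -> in-order
Step 5: SEND seq=2210 -> in-order
Step 6: SEND seq=328 -> in-order

Answer: yes no yes yes yes yes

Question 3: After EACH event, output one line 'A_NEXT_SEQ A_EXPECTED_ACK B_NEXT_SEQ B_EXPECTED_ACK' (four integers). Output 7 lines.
261 2000 2000 261
261 2000 2012 261
261 2000 2210 261
261 2210 2210 261
328 2210 2210 328
328 2345 2345 328
438 2345 2345 438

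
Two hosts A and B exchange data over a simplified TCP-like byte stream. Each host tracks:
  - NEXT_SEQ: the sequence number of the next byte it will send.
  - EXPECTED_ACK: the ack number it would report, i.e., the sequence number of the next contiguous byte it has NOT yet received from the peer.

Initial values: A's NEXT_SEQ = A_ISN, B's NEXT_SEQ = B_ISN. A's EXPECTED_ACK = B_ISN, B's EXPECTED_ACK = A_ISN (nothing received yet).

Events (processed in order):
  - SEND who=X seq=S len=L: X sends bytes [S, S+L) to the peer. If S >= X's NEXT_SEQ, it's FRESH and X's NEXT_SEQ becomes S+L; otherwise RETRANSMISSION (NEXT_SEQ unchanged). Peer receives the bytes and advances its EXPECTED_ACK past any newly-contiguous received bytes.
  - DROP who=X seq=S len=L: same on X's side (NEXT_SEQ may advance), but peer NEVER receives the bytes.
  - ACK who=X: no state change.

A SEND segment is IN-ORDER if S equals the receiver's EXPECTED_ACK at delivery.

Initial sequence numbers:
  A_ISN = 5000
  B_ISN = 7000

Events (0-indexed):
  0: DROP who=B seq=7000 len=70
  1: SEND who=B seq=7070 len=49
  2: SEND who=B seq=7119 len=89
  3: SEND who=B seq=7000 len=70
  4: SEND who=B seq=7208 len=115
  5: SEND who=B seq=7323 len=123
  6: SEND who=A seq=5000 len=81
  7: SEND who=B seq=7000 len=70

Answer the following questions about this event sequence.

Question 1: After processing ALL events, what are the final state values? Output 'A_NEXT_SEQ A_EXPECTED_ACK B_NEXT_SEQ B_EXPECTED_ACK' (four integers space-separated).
After event 0: A_seq=5000 A_ack=7000 B_seq=7070 B_ack=5000
After event 1: A_seq=5000 A_ack=7000 B_seq=7119 B_ack=5000
After event 2: A_seq=5000 A_ack=7000 B_seq=7208 B_ack=5000
After event 3: A_seq=5000 A_ack=7208 B_seq=7208 B_ack=5000
After event 4: A_seq=5000 A_ack=7323 B_seq=7323 B_ack=5000
After event 5: A_seq=5000 A_ack=7446 B_seq=7446 B_ack=5000
After event 6: A_seq=5081 A_ack=7446 B_seq=7446 B_ack=5081
After event 7: A_seq=5081 A_ack=7446 B_seq=7446 B_ack=5081

Answer: 5081 7446 7446 5081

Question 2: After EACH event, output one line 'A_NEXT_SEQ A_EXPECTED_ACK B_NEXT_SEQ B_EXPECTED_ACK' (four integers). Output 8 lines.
5000 7000 7070 5000
5000 7000 7119 5000
5000 7000 7208 5000
5000 7208 7208 5000
5000 7323 7323 5000
5000 7446 7446 5000
5081 7446 7446 5081
5081 7446 7446 5081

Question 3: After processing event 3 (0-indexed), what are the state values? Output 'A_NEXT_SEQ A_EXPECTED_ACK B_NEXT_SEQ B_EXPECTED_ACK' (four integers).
After event 0: A_seq=5000 A_ack=7000 B_seq=7070 B_ack=5000
After event 1: A_seq=5000 A_ack=7000 B_seq=7119 B_ack=5000
After event 2: A_seq=5000 A_ack=7000 B_seq=7208 B_ack=5000
After event 3: A_seq=5000 A_ack=7208 B_seq=7208 B_ack=5000

5000 7208 7208 5000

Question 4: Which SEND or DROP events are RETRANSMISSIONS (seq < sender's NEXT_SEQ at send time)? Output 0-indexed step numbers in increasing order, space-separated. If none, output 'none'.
Answer: 3 7

Derivation:
Step 0: DROP seq=7000 -> fresh
Step 1: SEND seq=7070 -> fresh
Step 2: SEND seq=7119 -> fresh
Step 3: SEND seq=7000 -> retransmit
Step 4: SEND seq=7208 -> fresh
Step 5: SEND seq=7323 -> fresh
Step 6: SEND seq=5000 -> fresh
Step 7: SEND seq=7000 -> retransmit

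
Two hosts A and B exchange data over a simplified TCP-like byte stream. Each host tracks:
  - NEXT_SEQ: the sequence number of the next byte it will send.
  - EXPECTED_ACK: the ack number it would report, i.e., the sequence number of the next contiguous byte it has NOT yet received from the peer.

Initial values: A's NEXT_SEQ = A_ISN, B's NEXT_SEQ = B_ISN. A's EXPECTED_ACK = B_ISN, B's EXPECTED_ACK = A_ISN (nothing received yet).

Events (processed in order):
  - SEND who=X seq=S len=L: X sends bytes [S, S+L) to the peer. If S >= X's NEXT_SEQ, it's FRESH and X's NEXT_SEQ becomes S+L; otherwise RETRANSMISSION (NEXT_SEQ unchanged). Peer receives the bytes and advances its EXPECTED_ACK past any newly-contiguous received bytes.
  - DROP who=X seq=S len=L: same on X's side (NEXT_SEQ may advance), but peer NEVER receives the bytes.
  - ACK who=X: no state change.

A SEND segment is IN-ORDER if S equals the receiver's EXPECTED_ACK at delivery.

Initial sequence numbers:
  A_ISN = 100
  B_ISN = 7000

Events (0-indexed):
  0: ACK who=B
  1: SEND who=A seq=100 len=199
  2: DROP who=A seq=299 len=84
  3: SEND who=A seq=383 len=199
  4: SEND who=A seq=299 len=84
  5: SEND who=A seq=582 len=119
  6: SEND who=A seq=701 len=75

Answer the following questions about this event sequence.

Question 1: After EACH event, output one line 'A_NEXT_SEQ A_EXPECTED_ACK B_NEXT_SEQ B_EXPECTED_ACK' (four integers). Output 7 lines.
100 7000 7000 100
299 7000 7000 299
383 7000 7000 299
582 7000 7000 299
582 7000 7000 582
701 7000 7000 701
776 7000 7000 776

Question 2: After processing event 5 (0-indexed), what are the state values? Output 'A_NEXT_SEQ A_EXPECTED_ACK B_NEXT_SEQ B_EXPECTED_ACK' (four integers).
After event 0: A_seq=100 A_ack=7000 B_seq=7000 B_ack=100
After event 1: A_seq=299 A_ack=7000 B_seq=7000 B_ack=299
After event 2: A_seq=383 A_ack=7000 B_seq=7000 B_ack=299
After event 3: A_seq=582 A_ack=7000 B_seq=7000 B_ack=299
After event 4: A_seq=582 A_ack=7000 B_seq=7000 B_ack=582
After event 5: A_seq=701 A_ack=7000 B_seq=7000 B_ack=701

701 7000 7000 701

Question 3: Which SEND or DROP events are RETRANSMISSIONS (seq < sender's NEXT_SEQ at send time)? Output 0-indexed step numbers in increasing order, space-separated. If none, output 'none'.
Step 1: SEND seq=100 -> fresh
Step 2: DROP seq=299 -> fresh
Step 3: SEND seq=383 -> fresh
Step 4: SEND seq=299 -> retransmit
Step 5: SEND seq=582 -> fresh
Step 6: SEND seq=701 -> fresh

Answer: 4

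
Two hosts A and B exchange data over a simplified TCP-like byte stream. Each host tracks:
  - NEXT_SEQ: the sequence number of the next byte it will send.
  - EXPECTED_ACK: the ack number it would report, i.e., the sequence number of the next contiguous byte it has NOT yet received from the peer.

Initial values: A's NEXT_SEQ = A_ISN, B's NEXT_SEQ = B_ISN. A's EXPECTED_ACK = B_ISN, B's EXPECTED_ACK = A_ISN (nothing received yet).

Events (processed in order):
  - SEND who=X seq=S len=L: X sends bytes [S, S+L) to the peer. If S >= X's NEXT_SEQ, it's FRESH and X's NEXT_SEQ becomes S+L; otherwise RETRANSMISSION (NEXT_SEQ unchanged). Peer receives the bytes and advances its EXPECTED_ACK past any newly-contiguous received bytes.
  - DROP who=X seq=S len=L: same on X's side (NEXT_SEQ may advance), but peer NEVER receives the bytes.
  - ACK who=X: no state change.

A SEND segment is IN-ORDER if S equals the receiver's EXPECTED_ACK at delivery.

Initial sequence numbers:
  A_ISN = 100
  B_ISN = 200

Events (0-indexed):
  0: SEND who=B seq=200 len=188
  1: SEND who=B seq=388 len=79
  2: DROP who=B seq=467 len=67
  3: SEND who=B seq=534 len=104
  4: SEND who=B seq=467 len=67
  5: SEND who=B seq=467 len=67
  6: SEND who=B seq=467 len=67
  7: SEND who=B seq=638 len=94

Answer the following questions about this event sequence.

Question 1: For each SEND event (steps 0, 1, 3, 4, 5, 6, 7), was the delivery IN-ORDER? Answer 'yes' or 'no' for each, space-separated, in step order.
Answer: yes yes no yes no no yes

Derivation:
Step 0: SEND seq=200 -> in-order
Step 1: SEND seq=388 -> in-order
Step 3: SEND seq=534 -> out-of-order
Step 4: SEND seq=467 -> in-order
Step 5: SEND seq=467 -> out-of-order
Step 6: SEND seq=467 -> out-of-order
Step 7: SEND seq=638 -> in-order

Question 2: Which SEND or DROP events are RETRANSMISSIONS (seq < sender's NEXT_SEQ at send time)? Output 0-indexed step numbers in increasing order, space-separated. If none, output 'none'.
Answer: 4 5 6

Derivation:
Step 0: SEND seq=200 -> fresh
Step 1: SEND seq=388 -> fresh
Step 2: DROP seq=467 -> fresh
Step 3: SEND seq=534 -> fresh
Step 4: SEND seq=467 -> retransmit
Step 5: SEND seq=467 -> retransmit
Step 6: SEND seq=467 -> retransmit
Step 7: SEND seq=638 -> fresh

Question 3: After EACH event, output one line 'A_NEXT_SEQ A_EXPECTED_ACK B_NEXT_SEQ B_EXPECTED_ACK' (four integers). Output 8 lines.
100 388 388 100
100 467 467 100
100 467 534 100
100 467 638 100
100 638 638 100
100 638 638 100
100 638 638 100
100 732 732 100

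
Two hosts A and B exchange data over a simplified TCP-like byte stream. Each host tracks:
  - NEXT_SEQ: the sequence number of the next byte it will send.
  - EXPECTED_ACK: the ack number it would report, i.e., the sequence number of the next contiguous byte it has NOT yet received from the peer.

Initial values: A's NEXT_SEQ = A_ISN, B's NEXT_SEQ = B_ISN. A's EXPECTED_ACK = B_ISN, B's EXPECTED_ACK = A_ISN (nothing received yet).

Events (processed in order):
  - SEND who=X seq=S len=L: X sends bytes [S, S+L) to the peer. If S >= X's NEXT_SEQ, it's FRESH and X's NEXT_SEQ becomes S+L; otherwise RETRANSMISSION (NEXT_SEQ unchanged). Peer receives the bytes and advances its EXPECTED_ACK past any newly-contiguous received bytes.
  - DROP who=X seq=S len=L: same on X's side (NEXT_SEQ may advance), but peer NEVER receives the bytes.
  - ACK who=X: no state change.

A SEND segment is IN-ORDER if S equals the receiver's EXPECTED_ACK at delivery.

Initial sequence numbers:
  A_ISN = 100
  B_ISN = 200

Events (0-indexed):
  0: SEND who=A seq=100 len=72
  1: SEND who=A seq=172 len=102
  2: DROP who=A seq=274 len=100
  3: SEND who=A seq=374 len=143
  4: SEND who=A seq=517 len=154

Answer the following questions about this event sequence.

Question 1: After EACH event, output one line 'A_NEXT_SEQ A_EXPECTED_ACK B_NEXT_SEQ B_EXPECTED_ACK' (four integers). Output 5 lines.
172 200 200 172
274 200 200 274
374 200 200 274
517 200 200 274
671 200 200 274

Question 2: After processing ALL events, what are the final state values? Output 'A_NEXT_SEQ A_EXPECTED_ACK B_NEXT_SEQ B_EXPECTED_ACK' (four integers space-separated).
Answer: 671 200 200 274

Derivation:
After event 0: A_seq=172 A_ack=200 B_seq=200 B_ack=172
After event 1: A_seq=274 A_ack=200 B_seq=200 B_ack=274
After event 2: A_seq=374 A_ack=200 B_seq=200 B_ack=274
After event 3: A_seq=517 A_ack=200 B_seq=200 B_ack=274
After event 4: A_seq=671 A_ack=200 B_seq=200 B_ack=274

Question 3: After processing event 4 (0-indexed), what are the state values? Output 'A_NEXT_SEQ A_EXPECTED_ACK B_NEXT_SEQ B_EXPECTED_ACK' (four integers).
After event 0: A_seq=172 A_ack=200 B_seq=200 B_ack=172
After event 1: A_seq=274 A_ack=200 B_seq=200 B_ack=274
After event 2: A_seq=374 A_ack=200 B_seq=200 B_ack=274
After event 3: A_seq=517 A_ack=200 B_seq=200 B_ack=274
After event 4: A_seq=671 A_ack=200 B_seq=200 B_ack=274

671 200 200 274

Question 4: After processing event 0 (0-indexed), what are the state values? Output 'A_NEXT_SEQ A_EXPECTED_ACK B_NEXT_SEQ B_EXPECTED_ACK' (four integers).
After event 0: A_seq=172 A_ack=200 B_seq=200 B_ack=172

172 200 200 172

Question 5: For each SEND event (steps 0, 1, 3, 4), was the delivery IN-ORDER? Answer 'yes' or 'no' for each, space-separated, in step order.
Step 0: SEND seq=100 -> in-order
Step 1: SEND seq=172 -> in-order
Step 3: SEND seq=374 -> out-of-order
Step 4: SEND seq=517 -> out-of-order

Answer: yes yes no no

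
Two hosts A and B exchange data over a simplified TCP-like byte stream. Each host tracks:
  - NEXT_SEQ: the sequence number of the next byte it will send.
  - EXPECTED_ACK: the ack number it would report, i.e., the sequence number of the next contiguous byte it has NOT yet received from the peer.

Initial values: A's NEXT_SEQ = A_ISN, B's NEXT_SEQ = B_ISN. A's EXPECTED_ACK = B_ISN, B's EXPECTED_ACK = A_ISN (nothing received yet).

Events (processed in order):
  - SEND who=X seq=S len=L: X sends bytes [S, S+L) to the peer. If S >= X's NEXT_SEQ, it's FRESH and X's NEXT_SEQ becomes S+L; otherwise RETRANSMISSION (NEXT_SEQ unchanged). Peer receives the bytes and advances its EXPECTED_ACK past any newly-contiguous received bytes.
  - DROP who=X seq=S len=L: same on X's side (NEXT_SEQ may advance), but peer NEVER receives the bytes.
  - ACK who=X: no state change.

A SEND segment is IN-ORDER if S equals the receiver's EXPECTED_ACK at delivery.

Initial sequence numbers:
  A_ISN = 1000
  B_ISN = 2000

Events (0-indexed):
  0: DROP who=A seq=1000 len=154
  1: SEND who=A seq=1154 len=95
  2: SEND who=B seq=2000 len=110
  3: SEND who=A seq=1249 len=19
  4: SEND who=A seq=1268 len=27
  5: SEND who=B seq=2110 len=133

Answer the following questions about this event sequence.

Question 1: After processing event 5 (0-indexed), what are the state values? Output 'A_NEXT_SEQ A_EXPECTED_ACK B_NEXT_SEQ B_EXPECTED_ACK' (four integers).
After event 0: A_seq=1154 A_ack=2000 B_seq=2000 B_ack=1000
After event 1: A_seq=1249 A_ack=2000 B_seq=2000 B_ack=1000
After event 2: A_seq=1249 A_ack=2110 B_seq=2110 B_ack=1000
After event 3: A_seq=1268 A_ack=2110 B_seq=2110 B_ack=1000
After event 4: A_seq=1295 A_ack=2110 B_seq=2110 B_ack=1000
After event 5: A_seq=1295 A_ack=2243 B_seq=2243 B_ack=1000

1295 2243 2243 1000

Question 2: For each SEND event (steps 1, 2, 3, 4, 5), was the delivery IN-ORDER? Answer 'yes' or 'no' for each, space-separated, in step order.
Step 1: SEND seq=1154 -> out-of-order
Step 2: SEND seq=2000 -> in-order
Step 3: SEND seq=1249 -> out-of-order
Step 4: SEND seq=1268 -> out-of-order
Step 5: SEND seq=2110 -> in-order

Answer: no yes no no yes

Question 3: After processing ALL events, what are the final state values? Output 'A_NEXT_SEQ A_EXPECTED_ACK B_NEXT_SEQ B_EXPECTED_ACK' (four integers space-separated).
After event 0: A_seq=1154 A_ack=2000 B_seq=2000 B_ack=1000
After event 1: A_seq=1249 A_ack=2000 B_seq=2000 B_ack=1000
After event 2: A_seq=1249 A_ack=2110 B_seq=2110 B_ack=1000
After event 3: A_seq=1268 A_ack=2110 B_seq=2110 B_ack=1000
After event 4: A_seq=1295 A_ack=2110 B_seq=2110 B_ack=1000
After event 5: A_seq=1295 A_ack=2243 B_seq=2243 B_ack=1000

Answer: 1295 2243 2243 1000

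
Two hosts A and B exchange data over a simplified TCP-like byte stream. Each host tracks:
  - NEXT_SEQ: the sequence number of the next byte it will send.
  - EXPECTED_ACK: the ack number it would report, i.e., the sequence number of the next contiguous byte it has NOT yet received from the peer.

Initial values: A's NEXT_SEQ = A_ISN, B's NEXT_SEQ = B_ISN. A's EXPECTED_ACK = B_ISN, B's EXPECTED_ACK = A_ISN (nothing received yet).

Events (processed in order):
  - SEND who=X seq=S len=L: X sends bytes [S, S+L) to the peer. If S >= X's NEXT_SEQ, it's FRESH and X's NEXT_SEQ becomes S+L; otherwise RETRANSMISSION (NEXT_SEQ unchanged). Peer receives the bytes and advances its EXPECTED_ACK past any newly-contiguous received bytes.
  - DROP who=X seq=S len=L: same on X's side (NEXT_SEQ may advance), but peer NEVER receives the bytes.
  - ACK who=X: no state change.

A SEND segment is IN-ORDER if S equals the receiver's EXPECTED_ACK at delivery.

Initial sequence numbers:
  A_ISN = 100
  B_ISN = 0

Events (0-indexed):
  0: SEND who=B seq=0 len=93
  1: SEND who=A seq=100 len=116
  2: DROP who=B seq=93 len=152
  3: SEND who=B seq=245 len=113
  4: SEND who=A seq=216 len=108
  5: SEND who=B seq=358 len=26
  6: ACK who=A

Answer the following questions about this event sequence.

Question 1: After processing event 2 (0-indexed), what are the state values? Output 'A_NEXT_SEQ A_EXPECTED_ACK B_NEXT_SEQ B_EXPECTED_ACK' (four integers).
After event 0: A_seq=100 A_ack=93 B_seq=93 B_ack=100
After event 1: A_seq=216 A_ack=93 B_seq=93 B_ack=216
After event 2: A_seq=216 A_ack=93 B_seq=245 B_ack=216

216 93 245 216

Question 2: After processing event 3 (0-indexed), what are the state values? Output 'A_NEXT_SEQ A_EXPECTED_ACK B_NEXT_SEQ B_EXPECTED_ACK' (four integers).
After event 0: A_seq=100 A_ack=93 B_seq=93 B_ack=100
After event 1: A_seq=216 A_ack=93 B_seq=93 B_ack=216
After event 2: A_seq=216 A_ack=93 B_seq=245 B_ack=216
After event 3: A_seq=216 A_ack=93 B_seq=358 B_ack=216

216 93 358 216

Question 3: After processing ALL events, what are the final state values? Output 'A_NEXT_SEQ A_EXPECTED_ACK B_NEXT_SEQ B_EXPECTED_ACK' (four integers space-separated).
After event 0: A_seq=100 A_ack=93 B_seq=93 B_ack=100
After event 1: A_seq=216 A_ack=93 B_seq=93 B_ack=216
After event 2: A_seq=216 A_ack=93 B_seq=245 B_ack=216
After event 3: A_seq=216 A_ack=93 B_seq=358 B_ack=216
After event 4: A_seq=324 A_ack=93 B_seq=358 B_ack=324
After event 5: A_seq=324 A_ack=93 B_seq=384 B_ack=324
After event 6: A_seq=324 A_ack=93 B_seq=384 B_ack=324

Answer: 324 93 384 324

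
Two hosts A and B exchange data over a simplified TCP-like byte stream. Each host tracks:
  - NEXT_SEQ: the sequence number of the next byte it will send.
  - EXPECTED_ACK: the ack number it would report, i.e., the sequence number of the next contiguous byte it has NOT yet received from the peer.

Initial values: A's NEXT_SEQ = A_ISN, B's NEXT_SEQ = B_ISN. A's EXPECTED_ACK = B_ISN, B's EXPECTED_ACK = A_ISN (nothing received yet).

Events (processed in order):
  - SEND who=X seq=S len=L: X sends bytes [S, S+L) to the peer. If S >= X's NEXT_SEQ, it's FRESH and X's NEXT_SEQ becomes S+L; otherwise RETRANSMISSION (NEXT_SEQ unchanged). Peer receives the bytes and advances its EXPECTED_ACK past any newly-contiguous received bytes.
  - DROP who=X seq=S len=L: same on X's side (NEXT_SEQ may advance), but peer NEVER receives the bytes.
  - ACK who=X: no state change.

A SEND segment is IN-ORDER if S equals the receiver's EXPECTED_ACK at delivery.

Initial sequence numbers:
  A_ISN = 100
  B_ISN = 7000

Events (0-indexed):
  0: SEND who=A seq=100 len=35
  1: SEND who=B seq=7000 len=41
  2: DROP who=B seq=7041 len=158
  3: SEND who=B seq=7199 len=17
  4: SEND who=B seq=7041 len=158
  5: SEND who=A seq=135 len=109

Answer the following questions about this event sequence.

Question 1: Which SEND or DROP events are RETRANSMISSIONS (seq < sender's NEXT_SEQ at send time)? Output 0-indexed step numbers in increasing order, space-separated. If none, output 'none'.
Answer: 4

Derivation:
Step 0: SEND seq=100 -> fresh
Step 1: SEND seq=7000 -> fresh
Step 2: DROP seq=7041 -> fresh
Step 3: SEND seq=7199 -> fresh
Step 4: SEND seq=7041 -> retransmit
Step 5: SEND seq=135 -> fresh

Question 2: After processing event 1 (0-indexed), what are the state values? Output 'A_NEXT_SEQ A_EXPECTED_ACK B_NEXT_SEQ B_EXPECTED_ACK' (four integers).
After event 0: A_seq=135 A_ack=7000 B_seq=7000 B_ack=135
After event 1: A_seq=135 A_ack=7041 B_seq=7041 B_ack=135

135 7041 7041 135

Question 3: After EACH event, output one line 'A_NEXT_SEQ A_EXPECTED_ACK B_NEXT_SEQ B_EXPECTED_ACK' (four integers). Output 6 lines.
135 7000 7000 135
135 7041 7041 135
135 7041 7199 135
135 7041 7216 135
135 7216 7216 135
244 7216 7216 244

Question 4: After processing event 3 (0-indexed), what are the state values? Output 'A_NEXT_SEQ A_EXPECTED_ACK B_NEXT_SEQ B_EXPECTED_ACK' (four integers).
After event 0: A_seq=135 A_ack=7000 B_seq=7000 B_ack=135
After event 1: A_seq=135 A_ack=7041 B_seq=7041 B_ack=135
After event 2: A_seq=135 A_ack=7041 B_seq=7199 B_ack=135
After event 3: A_seq=135 A_ack=7041 B_seq=7216 B_ack=135

135 7041 7216 135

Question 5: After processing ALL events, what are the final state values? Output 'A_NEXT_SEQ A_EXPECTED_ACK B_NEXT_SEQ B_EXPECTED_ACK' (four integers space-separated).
After event 0: A_seq=135 A_ack=7000 B_seq=7000 B_ack=135
After event 1: A_seq=135 A_ack=7041 B_seq=7041 B_ack=135
After event 2: A_seq=135 A_ack=7041 B_seq=7199 B_ack=135
After event 3: A_seq=135 A_ack=7041 B_seq=7216 B_ack=135
After event 4: A_seq=135 A_ack=7216 B_seq=7216 B_ack=135
After event 5: A_seq=244 A_ack=7216 B_seq=7216 B_ack=244

Answer: 244 7216 7216 244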